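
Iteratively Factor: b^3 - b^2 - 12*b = (b)*(b^2 - b - 12) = b*(b - 4)*(b + 3)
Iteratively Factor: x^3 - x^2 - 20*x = (x)*(x^2 - x - 20) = x*(x - 5)*(x + 4)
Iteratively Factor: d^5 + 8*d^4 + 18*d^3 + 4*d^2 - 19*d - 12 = (d + 3)*(d^4 + 5*d^3 + 3*d^2 - 5*d - 4) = (d + 1)*(d + 3)*(d^3 + 4*d^2 - d - 4) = (d - 1)*(d + 1)*(d + 3)*(d^2 + 5*d + 4) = (d - 1)*(d + 1)*(d + 3)*(d + 4)*(d + 1)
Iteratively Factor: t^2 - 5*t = (t)*(t - 5)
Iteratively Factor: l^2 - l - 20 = (l + 4)*(l - 5)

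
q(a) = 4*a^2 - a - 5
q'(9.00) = 71.00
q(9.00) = 310.00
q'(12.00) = 95.00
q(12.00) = 559.00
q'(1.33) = 9.64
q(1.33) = 0.75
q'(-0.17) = -2.36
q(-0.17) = -4.71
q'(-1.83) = -15.64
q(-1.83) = 10.23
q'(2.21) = 16.68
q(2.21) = 12.33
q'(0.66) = 4.28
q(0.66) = -3.92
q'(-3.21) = -26.68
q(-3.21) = 39.43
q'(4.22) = 32.76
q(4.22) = 62.01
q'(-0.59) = -5.72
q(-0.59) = -3.02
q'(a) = 8*a - 1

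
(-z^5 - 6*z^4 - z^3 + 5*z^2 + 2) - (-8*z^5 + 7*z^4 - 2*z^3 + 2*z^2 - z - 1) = 7*z^5 - 13*z^4 + z^3 + 3*z^2 + z + 3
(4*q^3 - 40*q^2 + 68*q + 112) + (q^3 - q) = 5*q^3 - 40*q^2 + 67*q + 112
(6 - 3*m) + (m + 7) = 13 - 2*m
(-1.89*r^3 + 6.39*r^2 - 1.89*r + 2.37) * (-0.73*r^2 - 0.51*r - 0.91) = 1.3797*r^5 - 3.7008*r^4 - 0.1593*r^3 - 6.5811*r^2 + 0.5112*r - 2.1567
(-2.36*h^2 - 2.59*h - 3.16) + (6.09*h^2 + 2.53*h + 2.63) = 3.73*h^2 - 0.0600000000000001*h - 0.53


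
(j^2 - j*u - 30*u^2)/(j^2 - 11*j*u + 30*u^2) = (-j - 5*u)/(-j + 5*u)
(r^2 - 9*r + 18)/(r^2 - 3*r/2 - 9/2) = 2*(r - 6)/(2*r + 3)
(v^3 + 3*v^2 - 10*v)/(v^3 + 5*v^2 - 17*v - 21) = v*(v^2 + 3*v - 10)/(v^3 + 5*v^2 - 17*v - 21)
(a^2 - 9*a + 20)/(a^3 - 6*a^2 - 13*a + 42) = (a^2 - 9*a + 20)/(a^3 - 6*a^2 - 13*a + 42)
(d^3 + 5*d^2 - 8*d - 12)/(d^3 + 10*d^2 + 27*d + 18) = (d - 2)/(d + 3)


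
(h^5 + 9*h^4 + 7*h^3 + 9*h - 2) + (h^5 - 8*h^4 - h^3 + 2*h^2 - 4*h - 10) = 2*h^5 + h^4 + 6*h^3 + 2*h^2 + 5*h - 12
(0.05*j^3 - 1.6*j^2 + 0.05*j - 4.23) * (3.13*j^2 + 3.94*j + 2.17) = 0.1565*j^5 - 4.811*j^4 - 6.039*j^3 - 16.5149*j^2 - 16.5577*j - 9.1791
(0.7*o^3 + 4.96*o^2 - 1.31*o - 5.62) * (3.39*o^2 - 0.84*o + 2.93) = 2.373*o^5 + 16.2264*o^4 - 6.5563*o^3 - 3.4186*o^2 + 0.882499999999999*o - 16.4666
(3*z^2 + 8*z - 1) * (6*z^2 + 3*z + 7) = 18*z^4 + 57*z^3 + 39*z^2 + 53*z - 7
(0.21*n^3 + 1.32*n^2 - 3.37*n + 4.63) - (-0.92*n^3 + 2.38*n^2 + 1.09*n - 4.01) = 1.13*n^3 - 1.06*n^2 - 4.46*n + 8.64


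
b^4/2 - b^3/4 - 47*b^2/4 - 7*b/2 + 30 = (b/2 + 1)*(b - 5)*(b - 3/2)*(b + 4)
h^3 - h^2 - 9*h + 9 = (h - 3)*(h - 1)*(h + 3)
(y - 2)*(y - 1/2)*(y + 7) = y^3 + 9*y^2/2 - 33*y/2 + 7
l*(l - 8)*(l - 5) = l^3 - 13*l^2 + 40*l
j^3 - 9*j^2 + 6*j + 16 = (j - 8)*(j - 2)*(j + 1)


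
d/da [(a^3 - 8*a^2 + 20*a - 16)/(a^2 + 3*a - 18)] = (a^4 + 6*a^3 - 98*a^2 + 320*a - 312)/(a^4 + 6*a^3 - 27*a^2 - 108*a + 324)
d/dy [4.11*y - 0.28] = 4.11000000000000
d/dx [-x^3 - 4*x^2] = x*(-3*x - 8)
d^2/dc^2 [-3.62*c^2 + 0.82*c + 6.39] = -7.24000000000000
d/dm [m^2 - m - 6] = 2*m - 1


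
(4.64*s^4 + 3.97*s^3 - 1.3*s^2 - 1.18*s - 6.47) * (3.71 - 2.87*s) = -13.3168*s^5 + 5.8205*s^4 + 18.4597*s^3 - 1.4364*s^2 + 14.1911*s - 24.0037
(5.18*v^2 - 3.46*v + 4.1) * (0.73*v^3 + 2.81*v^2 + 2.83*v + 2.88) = 3.7814*v^5 + 12.03*v^4 + 7.9298*v^3 + 16.6476*v^2 + 1.6382*v + 11.808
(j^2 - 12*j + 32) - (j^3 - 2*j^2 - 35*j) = -j^3 + 3*j^2 + 23*j + 32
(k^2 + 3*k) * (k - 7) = k^3 - 4*k^2 - 21*k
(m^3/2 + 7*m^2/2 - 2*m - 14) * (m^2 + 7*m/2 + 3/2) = m^5/2 + 21*m^4/4 + 11*m^3 - 63*m^2/4 - 52*m - 21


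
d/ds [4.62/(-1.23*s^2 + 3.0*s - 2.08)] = (11.3652*s - 13.86)/(1.23*s^2 - 3.0*s + 2.08)^2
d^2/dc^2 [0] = 0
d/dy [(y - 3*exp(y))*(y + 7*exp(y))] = 4*y*exp(y) + 2*y - 42*exp(2*y) + 4*exp(y)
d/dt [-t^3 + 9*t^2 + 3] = 3*t*(6 - t)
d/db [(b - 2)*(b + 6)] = 2*b + 4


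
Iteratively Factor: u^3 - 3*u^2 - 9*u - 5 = (u + 1)*(u^2 - 4*u - 5) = (u - 5)*(u + 1)*(u + 1)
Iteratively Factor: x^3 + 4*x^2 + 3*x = (x + 3)*(x^2 + x) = (x + 1)*(x + 3)*(x)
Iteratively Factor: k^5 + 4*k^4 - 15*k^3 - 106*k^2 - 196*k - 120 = (k + 2)*(k^4 + 2*k^3 - 19*k^2 - 68*k - 60) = (k + 2)^2*(k^3 - 19*k - 30) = (k + 2)^3*(k^2 - 2*k - 15) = (k - 5)*(k + 2)^3*(k + 3)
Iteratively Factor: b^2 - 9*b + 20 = (b - 5)*(b - 4)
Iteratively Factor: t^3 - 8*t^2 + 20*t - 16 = (t - 2)*(t^2 - 6*t + 8) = (t - 4)*(t - 2)*(t - 2)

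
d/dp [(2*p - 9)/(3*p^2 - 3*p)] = (-2*p^2 + 18*p - 9)/(3*p^2*(p^2 - 2*p + 1))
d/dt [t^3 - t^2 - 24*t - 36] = 3*t^2 - 2*t - 24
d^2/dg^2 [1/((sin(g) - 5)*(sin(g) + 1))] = (-49*sin(g) + sin(3*g) - 8*cos(2*g) + 50)/((sin(g) - 5)^3*(sin(g) + 1)^2)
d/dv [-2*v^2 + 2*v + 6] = 2 - 4*v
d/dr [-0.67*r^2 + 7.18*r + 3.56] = 7.18 - 1.34*r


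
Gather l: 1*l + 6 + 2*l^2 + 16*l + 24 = 2*l^2 + 17*l + 30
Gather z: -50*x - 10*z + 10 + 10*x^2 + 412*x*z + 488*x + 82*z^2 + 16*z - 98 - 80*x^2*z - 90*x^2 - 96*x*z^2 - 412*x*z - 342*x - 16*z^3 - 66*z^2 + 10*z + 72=-80*x^2 + 96*x - 16*z^3 + z^2*(16 - 96*x) + z*(16 - 80*x^2) - 16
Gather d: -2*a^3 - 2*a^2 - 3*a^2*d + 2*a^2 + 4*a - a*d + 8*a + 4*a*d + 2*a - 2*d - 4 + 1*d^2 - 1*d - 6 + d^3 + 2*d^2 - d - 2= -2*a^3 + 14*a + d^3 + 3*d^2 + d*(-3*a^2 + 3*a - 4) - 12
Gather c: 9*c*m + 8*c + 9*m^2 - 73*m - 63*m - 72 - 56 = c*(9*m + 8) + 9*m^2 - 136*m - 128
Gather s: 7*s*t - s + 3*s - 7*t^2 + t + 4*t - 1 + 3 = s*(7*t + 2) - 7*t^2 + 5*t + 2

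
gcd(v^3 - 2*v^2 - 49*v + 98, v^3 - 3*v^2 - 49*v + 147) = v^2 - 49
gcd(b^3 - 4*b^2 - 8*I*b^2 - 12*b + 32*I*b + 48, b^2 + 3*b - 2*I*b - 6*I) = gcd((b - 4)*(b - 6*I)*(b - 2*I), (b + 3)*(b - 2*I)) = b - 2*I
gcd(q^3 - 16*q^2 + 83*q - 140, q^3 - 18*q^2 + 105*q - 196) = q^2 - 11*q + 28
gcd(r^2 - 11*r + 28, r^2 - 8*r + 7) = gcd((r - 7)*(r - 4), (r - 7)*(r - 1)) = r - 7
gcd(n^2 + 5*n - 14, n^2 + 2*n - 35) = n + 7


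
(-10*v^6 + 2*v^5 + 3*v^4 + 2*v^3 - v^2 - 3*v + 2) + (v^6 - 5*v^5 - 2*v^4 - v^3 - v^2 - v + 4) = -9*v^6 - 3*v^5 + v^4 + v^3 - 2*v^2 - 4*v + 6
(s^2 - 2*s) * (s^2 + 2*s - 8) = s^4 - 12*s^2 + 16*s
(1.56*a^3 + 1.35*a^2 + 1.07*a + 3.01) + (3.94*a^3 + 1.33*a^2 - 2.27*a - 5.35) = 5.5*a^3 + 2.68*a^2 - 1.2*a - 2.34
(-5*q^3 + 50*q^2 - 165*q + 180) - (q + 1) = -5*q^3 + 50*q^2 - 166*q + 179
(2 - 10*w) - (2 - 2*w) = -8*w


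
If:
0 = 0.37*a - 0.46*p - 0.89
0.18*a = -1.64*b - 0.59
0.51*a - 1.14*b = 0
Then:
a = -0.65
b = -0.29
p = -2.45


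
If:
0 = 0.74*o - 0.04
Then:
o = 0.05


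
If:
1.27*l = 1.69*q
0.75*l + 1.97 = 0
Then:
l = -2.63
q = -1.97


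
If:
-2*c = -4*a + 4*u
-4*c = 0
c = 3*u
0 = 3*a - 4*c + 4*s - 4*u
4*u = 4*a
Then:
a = 0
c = 0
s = 0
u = 0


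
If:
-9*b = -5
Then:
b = 5/9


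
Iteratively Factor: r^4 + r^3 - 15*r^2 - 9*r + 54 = (r - 3)*(r^3 + 4*r^2 - 3*r - 18) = (r - 3)*(r + 3)*(r^2 + r - 6) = (r - 3)*(r - 2)*(r + 3)*(r + 3)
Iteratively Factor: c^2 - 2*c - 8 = (c - 4)*(c + 2)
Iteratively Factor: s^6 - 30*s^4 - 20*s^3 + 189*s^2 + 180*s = (s + 1)*(s^5 - s^4 - 29*s^3 + 9*s^2 + 180*s) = (s - 3)*(s + 1)*(s^4 + 2*s^3 - 23*s^2 - 60*s) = (s - 3)*(s + 1)*(s + 4)*(s^3 - 2*s^2 - 15*s) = (s - 5)*(s - 3)*(s + 1)*(s + 4)*(s^2 + 3*s) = (s - 5)*(s - 3)*(s + 1)*(s + 3)*(s + 4)*(s)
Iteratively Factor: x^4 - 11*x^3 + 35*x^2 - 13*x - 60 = (x + 1)*(x^3 - 12*x^2 + 47*x - 60) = (x - 4)*(x + 1)*(x^2 - 8*x + 15) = (x - 5)*(x - 4)*(x + 1)*(x - 3)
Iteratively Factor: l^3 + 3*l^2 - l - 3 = (l - 1)*(l^2 + 4*l + 3) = (l - 1)*(l + 3)*(l + 1)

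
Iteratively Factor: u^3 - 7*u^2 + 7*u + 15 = (u - 3)*(u^2 - 4*u - 5) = (u - 5)*(u - 3)*(u + 1)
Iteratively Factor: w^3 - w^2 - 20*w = (w)*(w^2 - w - 20) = w*(w + 4)*(w - 5)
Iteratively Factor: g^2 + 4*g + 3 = (g + 3)*(g + 1)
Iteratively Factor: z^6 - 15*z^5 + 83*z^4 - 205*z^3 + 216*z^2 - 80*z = (z - 4)*(z^5 - 11*z^4 + 39*z^3 - 49*z^2 + 20*z) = (z - 5)*(z - 4)*(z^4 - 6*z^3 + 9*z^2 - 4*z) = (z - 5)*(z - 4)^2*(z^3 - 2*z^2 + z) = (z - 5)*(z - 4)^2*(z - 1)*(z^2 - z) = z*(z - 5)*(z - 4)^2*(z - 1)*(z - 1)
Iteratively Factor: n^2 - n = (n)*(n - 1)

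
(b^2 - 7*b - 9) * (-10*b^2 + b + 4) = -10*b^4 + 71*b^3 + 87*b^2 - 37*b - 36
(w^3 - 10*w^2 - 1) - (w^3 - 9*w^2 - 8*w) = -w^2 + 8*w - 1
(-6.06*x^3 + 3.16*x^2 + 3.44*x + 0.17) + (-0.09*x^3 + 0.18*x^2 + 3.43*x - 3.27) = -6.15*x^3 + 3.34*x^2 + 6.87*x - 3.1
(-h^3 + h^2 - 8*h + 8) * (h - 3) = -h^4 + 4*h^3 - 11*h^2 + 32*h - 24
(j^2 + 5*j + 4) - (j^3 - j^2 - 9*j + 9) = -j^3 + 2*j^2 + 14*j - 5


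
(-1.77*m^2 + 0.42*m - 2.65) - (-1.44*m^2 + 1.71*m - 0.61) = -0.33*m^2 - 1.29*m - 2.04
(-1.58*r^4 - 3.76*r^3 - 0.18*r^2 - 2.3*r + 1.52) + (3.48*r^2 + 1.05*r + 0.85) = -1.58*r^4 - 3.76*r^3 + 3.3*r^2 - 1.25*r + 2.37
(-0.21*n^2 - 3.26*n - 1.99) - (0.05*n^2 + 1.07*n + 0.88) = -0.26*n^2 - 4.33*n - 2.87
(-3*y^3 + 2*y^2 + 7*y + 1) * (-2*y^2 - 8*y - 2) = 6*y^5 + 20*y^4 - 24*y^3 - 62*y^2 - 22*y - 2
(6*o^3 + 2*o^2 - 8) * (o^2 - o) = 6*o^5 - 4*o^4 - 2*o^3 - 8*o^2 + 8*o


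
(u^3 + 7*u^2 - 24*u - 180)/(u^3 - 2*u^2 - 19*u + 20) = (u^2 + 12*u + 36)/(u^2 + 3*u - 4)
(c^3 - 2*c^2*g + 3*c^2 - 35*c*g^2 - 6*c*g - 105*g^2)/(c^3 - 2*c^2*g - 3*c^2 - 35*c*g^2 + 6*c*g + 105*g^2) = (c + 3)/(c - 3)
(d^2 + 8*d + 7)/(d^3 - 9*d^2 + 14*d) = (d^2 + 8*d + 7)/(d*(d^2 - 9*d + 14))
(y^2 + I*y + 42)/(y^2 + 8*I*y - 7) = (y - 6*I)/(y + I)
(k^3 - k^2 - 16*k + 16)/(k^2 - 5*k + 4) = k + 4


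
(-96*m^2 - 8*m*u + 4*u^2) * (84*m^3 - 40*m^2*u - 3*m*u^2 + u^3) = -8064*m^5 + 3168*m^4*u + 944*m^3*u^2 - 232*m^2*u^3 - 20*m*u^4 + 4*u^5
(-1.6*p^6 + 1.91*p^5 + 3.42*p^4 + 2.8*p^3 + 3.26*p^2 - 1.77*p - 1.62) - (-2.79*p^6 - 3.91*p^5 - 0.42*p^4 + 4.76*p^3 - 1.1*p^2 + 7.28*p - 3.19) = 1.19*p^6 + 5.82*p^5 + 3.84*p^4 - 1.96*p^3 + 4.36*p^2 - 9.05*p + 1.57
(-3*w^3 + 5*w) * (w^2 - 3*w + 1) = -3*w^5 + 9*w^4 + 2*w^3 - 15*w^2 + 5*w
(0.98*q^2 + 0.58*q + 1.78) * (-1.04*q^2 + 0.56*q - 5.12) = -1.0192*q^4 - 0.0543999999999999*q^3 - 6.544*q^2 - 1.9728*q - 9.1136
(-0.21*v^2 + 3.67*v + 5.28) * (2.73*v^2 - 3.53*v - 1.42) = -0.5733*v^4 + 10.7604*v^3 + 1.7575*v^2 - 23.8498*v - 7.4976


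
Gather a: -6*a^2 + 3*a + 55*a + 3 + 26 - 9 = -6*a^2 + 58*a + 20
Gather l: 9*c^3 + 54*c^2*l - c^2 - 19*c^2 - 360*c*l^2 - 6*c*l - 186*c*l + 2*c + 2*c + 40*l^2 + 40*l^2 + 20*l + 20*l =9*c^3 - 20*c^2 + 4*c + l^2*(80 - 360*c) + l*(54*c^2 - 192*c + 40)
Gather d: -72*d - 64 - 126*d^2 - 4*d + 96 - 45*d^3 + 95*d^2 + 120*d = -45*d^3 - 31*d^2 + 44*d + 32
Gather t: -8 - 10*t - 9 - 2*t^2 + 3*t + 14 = -2*t^2 - 7*t - 3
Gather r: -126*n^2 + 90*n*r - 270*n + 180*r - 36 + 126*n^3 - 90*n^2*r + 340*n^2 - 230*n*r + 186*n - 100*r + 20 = 126*n^3 + 214*n^2 - 84*n + r*(-90*n^2 - 140*n + 80) - 16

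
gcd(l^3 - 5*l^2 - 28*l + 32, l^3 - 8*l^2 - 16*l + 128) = l^2 - 4*l - 32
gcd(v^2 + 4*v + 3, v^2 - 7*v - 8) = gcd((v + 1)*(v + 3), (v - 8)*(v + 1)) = v + 1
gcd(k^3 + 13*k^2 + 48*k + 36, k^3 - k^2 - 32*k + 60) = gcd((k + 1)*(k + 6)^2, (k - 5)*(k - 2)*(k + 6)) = k + 6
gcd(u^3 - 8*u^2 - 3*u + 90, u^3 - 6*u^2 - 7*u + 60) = u^2 - 2*u - 15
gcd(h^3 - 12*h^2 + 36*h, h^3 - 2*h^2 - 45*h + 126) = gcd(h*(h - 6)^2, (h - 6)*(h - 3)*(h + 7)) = h - 6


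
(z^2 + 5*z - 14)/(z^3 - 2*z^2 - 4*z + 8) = (z + 7)/(z^2 - 4)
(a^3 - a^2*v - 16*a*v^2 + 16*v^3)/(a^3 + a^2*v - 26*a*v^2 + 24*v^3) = (a + 4*v)/(a + 6*v)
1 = 1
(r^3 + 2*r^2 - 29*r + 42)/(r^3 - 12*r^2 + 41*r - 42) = (r + 7)/(r - 7)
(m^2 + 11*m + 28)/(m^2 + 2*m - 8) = (m + 7)/(m - 2)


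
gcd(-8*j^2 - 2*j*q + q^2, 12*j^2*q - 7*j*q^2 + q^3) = -4*j + q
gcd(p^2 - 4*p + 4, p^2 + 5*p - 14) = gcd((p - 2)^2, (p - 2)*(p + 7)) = p - 2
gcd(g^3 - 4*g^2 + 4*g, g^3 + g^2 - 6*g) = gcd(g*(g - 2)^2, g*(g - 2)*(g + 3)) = g^2 - 2*g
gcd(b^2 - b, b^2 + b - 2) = b - 1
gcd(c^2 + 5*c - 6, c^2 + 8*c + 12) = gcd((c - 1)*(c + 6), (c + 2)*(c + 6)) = c + 6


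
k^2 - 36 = (k - 6)*(k + 6)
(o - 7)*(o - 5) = o^2 - 12*o + 35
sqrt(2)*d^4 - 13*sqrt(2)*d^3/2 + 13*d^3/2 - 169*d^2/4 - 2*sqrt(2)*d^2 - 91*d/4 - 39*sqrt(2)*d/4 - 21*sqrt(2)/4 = (d - 7)*(d + 1/2)*(d + 3*sqrt(2))*(sqrt(2)*d + 1/2)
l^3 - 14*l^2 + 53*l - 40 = (l - 8)*(l - 5)*(l - 1)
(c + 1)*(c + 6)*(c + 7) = c^3 + 14*c^2 + 55*c + 42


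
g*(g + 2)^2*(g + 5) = g^4 + 9*g^3 + 24*g^2 + 20*g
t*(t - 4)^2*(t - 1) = t^4 - 9*t^3 + 24*t^2 - 16*t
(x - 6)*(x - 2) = x^2 - 8*x + 12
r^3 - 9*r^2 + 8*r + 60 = (r - 6)*(r - 5)*(r + 2)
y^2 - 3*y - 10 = (y - 5)*(y + 2)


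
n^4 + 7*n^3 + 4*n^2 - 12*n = n*(n - 1)*(n + 2)*(n + 6)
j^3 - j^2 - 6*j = j*(j - 3)*(j + 2)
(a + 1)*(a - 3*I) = a^2 + a - 3*I*a - 3*I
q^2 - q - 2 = (q - 2)*(q + 1)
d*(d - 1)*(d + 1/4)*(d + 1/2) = d^4 - d^3/4 - 5*d^2/8 - d/8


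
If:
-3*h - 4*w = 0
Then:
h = -4*w/3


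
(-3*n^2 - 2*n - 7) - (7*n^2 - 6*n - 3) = -10*n^2 + 4*n - 4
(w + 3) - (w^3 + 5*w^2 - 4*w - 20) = -w^3 - 5*w^2 + 5*w + 23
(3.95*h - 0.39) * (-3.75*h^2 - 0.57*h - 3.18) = -14.8125*h^3 - 0.789*h^2 - 12.3387*h + 1.2402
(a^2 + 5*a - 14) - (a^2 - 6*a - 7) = 11*a - 7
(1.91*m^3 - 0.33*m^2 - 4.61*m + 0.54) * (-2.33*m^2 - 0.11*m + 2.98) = -4.4503*m^5 + 0.5588*m^4 + 16.4694*m^3 - 1.7345*m^2 - 13.7972*m + 1.6092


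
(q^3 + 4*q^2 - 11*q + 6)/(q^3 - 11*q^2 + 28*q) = (q^3 + 4*q^2 - 11*q + 6)/(q*(q^2 - 11*q + 28))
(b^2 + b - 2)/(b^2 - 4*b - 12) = (b - 1)/(b - 6)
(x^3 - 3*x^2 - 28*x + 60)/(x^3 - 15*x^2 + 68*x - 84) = (x + 5)/(x - 7)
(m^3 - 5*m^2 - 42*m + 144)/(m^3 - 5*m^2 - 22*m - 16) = (m^2 + 3*m - 18)/(m^2 + 3*m + 2)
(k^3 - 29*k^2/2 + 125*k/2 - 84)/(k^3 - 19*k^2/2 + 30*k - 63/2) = (k - 8)/(k - 3)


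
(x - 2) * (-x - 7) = -x^2 - 5*x + 14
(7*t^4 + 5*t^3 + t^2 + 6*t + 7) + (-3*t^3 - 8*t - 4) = 7*t^4 + 2*t^3 + t^2 - 2*t + 3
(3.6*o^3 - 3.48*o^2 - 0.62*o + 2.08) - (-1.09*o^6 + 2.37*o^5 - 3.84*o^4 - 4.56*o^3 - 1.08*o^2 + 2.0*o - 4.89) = 1.09*o^6 - 2.37*o^5 + 3.84*o^4 + 8.16*o^3 - 2.4*o^2 - 2.62*o + 6.97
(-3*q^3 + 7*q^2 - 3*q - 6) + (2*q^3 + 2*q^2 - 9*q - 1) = -q^3 + 9*q^2 - 12*q - 7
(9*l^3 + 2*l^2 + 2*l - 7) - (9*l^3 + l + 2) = 2*l^2 + l - 9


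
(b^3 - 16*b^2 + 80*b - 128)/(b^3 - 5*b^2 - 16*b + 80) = (b^2 - 12*b + 32)/(b^2 - b - 20)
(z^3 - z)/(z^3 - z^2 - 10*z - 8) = z*(z - 1)/(z^2 - 2*z - 8)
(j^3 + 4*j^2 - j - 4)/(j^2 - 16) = (j^2 - 1)/(j - 4)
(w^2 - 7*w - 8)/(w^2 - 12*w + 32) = (w + 1)/(w - 4)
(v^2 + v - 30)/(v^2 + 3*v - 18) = (v - 5)/(v - 3)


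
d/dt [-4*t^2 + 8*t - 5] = 8 - 8*t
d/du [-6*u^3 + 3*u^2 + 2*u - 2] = -18*u^2 + 6*u + 2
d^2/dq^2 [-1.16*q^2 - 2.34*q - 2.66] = -2.32000000000000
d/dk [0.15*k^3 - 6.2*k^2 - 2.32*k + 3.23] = 0.45*k^2 - 12.4*k - 2.32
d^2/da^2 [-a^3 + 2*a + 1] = -6*a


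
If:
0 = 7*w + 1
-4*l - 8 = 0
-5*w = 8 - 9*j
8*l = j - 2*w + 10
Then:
No Solution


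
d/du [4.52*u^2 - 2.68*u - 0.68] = 9.04*u - 2.68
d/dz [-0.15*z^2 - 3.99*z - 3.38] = -0.3*z - 3.99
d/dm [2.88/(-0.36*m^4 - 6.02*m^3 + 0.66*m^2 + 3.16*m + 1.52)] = (4.1472*m^3 + 52.0128*m^2 - 3.8016*m - 9.1008)/(-0.36*m^4 - 6.02*m^3 + 0.66*m^2 + 3.16*m + 1.52)^2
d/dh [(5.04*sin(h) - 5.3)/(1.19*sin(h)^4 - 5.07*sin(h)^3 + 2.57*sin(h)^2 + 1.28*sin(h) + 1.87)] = (-17.9928*sin(h)^4 + 76.3336*sin(h)^3 - 93.5658*sin(h)^2 + 27.242*sin(h) + 16.2088)*cos(h)/(1.4161*sin(h)^8 - 12.0666*sin(h)^7 + 31.8215*sin(h)^6 - 23.0134*sin(h)^5 - 1.9237*sin(h)^4 - 12.3826*sin(h)^3 + 11.2502*sin(h)^2 + 4.7872*sin(h) + 3.4969)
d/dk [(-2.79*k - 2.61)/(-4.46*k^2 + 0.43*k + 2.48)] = (12.4434*k^2 - 1.1997*k - (2.79*k + 2.61)*(8.92*k - 0.43) - 6.9192)/(-4.46*k^2 + 0.43*k + 2.48)^2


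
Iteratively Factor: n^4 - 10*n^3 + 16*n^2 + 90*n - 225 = (n + 3)*(n^3 - 13*n^2 + 55*n - 75) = (n - 5)*(n + 3)*(n^2 - 8*n + 15) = (n - 5)*(n - 3)*(n + 3)*(n - 5)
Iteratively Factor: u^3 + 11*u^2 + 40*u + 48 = (u + 3)*(u^2 + 8*u + 16) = (u + 3)*(u + 4)*(u + 4)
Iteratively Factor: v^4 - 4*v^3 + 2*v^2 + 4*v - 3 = (v - 3)*(v^3 - v^2 - v + 1) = (v - 3)*(v - 1)*(v^2 - 1) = (v - 3)*(v - 1)*(v + 1)*(v - 1)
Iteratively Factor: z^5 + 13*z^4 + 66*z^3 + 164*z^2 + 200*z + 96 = (z + 2)*(z^4 + 11*z^3 + 44*z^2 + 76*z + 48) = (z + 2)^2*(z^3 + 9*z^2 + 26*z + 24) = (z + 2)^3*(z^2 + 7*z + 12) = (z + 2)^3*(z + 3)*(z + 4)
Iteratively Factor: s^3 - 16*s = (s - 4)*(s^2 + 4*s) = s*(s - 4)*(s + 4)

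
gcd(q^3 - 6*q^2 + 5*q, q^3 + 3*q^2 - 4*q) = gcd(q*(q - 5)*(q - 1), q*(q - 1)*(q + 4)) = q^2 - q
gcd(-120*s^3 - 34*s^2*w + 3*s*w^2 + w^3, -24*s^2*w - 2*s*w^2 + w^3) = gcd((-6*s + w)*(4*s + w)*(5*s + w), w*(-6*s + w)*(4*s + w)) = 24*s^2 + 2*s*w - w^2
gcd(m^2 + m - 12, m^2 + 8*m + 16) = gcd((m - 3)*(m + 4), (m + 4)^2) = m + 4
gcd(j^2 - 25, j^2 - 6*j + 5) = j - 5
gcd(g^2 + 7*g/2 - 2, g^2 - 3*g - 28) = g + 4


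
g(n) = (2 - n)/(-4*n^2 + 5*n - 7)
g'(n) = (2 - n)*(8*n - 5)/(-4*n^2 + 5*n - 7)^2 - 1/(-4*n^2 + 5*n - 7)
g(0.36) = -0.29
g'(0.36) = 0.07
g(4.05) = 0.04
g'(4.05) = -0.00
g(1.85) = -0.01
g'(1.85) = 0.10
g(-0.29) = -0.26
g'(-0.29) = -0.10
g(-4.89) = -0.05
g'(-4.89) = -0.01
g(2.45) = 0.02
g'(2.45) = 0.03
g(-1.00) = -0.19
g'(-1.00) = -0.09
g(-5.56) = -0.05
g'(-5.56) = -0.01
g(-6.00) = -0.04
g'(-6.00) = -0.00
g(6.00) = 0.03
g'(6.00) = 0.00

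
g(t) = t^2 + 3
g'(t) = 2*t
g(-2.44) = 8.95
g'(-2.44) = -4.88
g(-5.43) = 32.48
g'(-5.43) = -10.86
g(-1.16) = 4.35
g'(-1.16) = -2.32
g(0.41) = 3.17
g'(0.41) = 0.82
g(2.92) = 11.53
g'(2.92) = 5.84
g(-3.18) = 13.11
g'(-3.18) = -6.36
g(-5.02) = 28.20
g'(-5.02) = -10.04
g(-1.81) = 6.28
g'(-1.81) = -3.62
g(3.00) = 12.00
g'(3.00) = 6.00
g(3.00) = 12.00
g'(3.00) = 6.00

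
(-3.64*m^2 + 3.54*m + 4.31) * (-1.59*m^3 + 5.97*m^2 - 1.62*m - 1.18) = 5.7876*m^5 - 27.3594*m^4 + 20.1777*m^3 + 24.2911*m^2 - 11.1594*m - 5.0858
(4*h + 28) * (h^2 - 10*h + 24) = 4*h^3 - 12*h^2 - 184*h + 672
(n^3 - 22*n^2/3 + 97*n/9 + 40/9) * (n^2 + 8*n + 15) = n^5 + 2*n^4/3 - 296*n^3/9 - 58*n^2/3 + 1775*n/9 + 200/3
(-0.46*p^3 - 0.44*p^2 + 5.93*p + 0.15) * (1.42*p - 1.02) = -0.6532*p^4 - 0.1556*p^3 + 8.8694*p^2 - 5.8356*p - 0.153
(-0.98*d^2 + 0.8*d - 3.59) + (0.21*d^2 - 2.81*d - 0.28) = -0.77*d^2 - 2.01*d - 3.87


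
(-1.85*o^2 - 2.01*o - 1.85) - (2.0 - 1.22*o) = -1.85*o^2 - 0.79*o - 3.85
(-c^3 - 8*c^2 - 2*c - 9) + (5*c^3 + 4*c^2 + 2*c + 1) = 4*c^3 - 4*c^2 - 8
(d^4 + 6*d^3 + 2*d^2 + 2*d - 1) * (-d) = -d^5 - 6*d^4 - 2*d^3 - 2*d^2 + d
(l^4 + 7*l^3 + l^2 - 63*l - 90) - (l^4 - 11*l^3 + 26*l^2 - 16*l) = 18*l^3 - 25*l^2 - 47*l - 90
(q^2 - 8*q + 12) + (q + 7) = q^2 - 7*q + 19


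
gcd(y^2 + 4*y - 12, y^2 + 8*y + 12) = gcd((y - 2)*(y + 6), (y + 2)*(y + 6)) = y + 6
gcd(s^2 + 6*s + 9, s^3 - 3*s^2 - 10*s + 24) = s + 3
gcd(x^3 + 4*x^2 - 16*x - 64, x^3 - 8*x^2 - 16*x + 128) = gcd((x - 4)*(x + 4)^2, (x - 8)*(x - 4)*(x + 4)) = x^2 - 16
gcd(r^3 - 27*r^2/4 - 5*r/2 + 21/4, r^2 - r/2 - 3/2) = r + 1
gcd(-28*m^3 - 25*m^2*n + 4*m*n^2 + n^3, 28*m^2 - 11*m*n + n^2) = 4*m - n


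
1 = 1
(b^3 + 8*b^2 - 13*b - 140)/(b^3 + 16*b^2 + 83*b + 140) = (b - 4)/(b + 4)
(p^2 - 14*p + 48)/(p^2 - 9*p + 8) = (p - 6)/(p - 1)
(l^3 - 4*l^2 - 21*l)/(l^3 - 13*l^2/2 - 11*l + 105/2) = 2*l/(2*l - 5)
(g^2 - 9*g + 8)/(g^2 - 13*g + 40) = (g - 1)/(g - 5)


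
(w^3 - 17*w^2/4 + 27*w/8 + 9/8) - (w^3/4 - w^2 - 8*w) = 3*w^3/4 - 13*w^2/4 + 91*w/8 + 9/8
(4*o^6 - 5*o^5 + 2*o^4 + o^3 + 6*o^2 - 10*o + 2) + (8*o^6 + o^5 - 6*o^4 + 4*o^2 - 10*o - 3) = 12*o^6 - 4*o^5 - 4*o^4 + o^3 + 10*o^2 - 20*o - 1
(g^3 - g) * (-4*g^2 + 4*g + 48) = -4*g^5 + 4*g^4 + 52*g^3 - 4*g^2 - 48*g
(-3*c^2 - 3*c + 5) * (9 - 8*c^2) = 24*c^4 + 24*c^3 - 67*c^2 - 27*c + 45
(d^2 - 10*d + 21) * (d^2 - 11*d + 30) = d^4 - 21*d^3 + 161*d^2 - 531*d + 630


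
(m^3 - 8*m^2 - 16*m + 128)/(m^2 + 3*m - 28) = (m^2 - 4*m - 32)/(m + 7)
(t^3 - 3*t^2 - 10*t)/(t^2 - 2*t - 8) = t*(t - 5)/(t - 4)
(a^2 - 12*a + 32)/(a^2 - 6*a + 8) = (a - 8)/(a - 2)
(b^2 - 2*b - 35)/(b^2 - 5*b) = (b^2 - 2*b - 35)/(b*(b - 5))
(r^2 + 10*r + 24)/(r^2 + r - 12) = (r + 6)/(r - 3)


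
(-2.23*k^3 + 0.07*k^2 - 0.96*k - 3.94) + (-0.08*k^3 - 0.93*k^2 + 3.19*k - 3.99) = -2.31*k^3 - 0.86*k^2 + 2.23*k - 7.93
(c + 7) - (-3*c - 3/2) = 4*c + 17/2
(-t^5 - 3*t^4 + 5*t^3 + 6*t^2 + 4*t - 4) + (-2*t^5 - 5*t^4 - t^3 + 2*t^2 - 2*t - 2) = -3*t^5 - 8*t^4 + 4*t^3 + 8*t^2 + 2*t - 6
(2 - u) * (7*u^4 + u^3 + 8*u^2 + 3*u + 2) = -7*u^5 + 13*u^4 - 6*u^3 + 13*u^2 + 4*u + 4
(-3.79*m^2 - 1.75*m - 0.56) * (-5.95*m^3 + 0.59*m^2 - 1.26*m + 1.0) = 22.5505*m^5 + 8.1764*m^4 + 7.0749*m^3 - 1.9154*m^2 - 1.0444*m - 0.56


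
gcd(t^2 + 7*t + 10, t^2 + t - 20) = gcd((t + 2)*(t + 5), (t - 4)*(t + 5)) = t + 5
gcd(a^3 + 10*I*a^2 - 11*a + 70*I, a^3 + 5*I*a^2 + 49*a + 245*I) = a^2 + 12*I*a - 35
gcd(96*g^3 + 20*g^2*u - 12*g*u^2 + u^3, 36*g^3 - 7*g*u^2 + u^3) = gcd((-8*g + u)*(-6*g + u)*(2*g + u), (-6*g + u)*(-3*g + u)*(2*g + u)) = -12*g^2 - 4*g*u + u^2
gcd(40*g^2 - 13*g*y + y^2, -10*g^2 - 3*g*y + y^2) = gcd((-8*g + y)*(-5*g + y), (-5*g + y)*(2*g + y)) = -5*g + y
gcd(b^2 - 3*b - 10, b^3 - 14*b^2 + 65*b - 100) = b - 5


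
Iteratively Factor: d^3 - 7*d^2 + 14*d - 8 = (d - 2)*(d^2 - 5*d + 4) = (d - 4)*(d - 2)*(d - 1)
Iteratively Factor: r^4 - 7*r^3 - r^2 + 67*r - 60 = (r + 3)*(r^3 - 10*r^2 + 29*r - 20) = (r - 5)*(r + 3)*(r^2 - 5*r + 4) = (r - 5)*(r - 1)*(r + 3)*(r - 4)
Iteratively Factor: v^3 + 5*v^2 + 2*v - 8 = (v + 4)*(v^2 + v - 2) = (v - 1)*(v + 4)*(v + 2)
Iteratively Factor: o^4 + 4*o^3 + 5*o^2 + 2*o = (o)*(o^3 + 4*o^2 + 5*o + 2) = o*(o + 2)*(o^2 + 2*o + 1) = o*(o + 1)*(o + 2)*(o + 1)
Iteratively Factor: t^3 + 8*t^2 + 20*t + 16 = (t + 4)*(t^2 + 4*t + 4) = (t + 2)*(t + 4)*(t + 2)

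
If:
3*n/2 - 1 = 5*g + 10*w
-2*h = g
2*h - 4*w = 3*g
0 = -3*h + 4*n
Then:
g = 16/71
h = -8/71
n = -6/71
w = -16/71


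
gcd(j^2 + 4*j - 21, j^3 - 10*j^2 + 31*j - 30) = j - 3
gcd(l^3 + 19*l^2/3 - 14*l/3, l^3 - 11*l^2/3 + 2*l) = l^2 - 2*l/3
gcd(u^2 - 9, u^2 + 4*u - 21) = u - 3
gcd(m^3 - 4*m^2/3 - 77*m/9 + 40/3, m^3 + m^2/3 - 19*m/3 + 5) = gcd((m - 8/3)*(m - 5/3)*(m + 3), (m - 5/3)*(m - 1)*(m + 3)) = m^2 + 4*m/3 - 5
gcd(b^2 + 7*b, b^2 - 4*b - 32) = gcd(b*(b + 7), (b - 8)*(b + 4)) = 1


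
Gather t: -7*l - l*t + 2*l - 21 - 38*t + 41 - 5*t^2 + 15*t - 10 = -5*l - 5*t^2 + t*(-l - 23) + 10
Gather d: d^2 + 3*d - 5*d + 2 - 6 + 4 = d^2 - 2*d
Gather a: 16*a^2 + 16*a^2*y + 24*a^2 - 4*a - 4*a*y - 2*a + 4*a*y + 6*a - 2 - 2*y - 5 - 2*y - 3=a^2*(16*y + 40) - 4*y - 10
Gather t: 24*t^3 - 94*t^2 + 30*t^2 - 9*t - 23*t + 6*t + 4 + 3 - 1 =24*t^3 - 64*t^2 - 26*t + 6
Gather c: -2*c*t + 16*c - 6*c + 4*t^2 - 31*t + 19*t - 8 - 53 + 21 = c*(10 - 2*t) + 4*t^2 - 12*t - 40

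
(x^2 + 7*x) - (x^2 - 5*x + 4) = 12*x - 4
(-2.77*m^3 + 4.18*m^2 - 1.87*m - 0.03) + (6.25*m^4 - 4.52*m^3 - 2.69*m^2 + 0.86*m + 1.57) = 6.25*m^4 - 7.29*m^3 + 1.49*m^2 - 1.01*m + 1.54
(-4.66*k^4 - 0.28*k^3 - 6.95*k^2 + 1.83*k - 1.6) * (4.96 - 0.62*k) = 2.8892*k^5 - 22.94*k^4 + 2.9202*k^3 - 35.6066*k^2 + 10.0688*k - 7.936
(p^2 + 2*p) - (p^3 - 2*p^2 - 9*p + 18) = -p^3 + 3*p^2 + 11*p - 18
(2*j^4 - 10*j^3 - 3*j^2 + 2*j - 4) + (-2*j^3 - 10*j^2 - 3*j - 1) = 2*j^4 - 12*j^3 - 13*j^2 - j - 5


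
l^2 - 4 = (l - 2)*(l + 2)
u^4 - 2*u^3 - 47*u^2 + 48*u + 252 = (u - 7)*(u - 3)*(u + 2)*(u + 6)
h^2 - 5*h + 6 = (h - 3)*(h - 2)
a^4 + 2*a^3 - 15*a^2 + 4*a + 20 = (a - 2)^2*(a + 1)*(a + 5)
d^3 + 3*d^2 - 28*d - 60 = (d - 5)*(d + 2)*(d + 6)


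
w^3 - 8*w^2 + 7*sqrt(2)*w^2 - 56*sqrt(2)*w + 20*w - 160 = (w - 8)*(w + 2*sqrt(2))*(w + 5*sqrt(2))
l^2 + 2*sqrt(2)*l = l*(l + 2*sqrt(2))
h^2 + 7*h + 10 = (h + 2)*(h + 5)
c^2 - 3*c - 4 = (c - 4)*(c + 1)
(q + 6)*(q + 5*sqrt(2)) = q^2 + 6*q + 5*sqrt(2)*q + 30*sqrt(2)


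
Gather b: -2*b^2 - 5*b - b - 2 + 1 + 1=-2*b^2 - 6*b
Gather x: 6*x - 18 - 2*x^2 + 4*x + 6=-2*x^2 + 10*x - 12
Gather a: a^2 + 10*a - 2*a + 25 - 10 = a^2 + 8*a + 15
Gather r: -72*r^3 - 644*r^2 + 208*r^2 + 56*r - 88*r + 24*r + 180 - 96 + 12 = -72*r^3 - 436*r^2 - 8*r + 96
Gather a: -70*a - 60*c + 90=-70*a - 60*c + 90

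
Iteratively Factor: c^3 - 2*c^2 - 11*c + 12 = (c - 4)*(c^2 + 2*c - 3) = (c - 4)*(c - 1)*(c + 3)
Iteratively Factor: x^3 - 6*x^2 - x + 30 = (x - 5)*(x^2 - x - 6) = (x - 5)*(x - 3)*(x + 2)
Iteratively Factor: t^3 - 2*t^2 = (t)*(t^2 - 2*t) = t*(t - 2)*(t)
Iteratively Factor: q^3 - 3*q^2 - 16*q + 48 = (q - 4)*(q^2 + q - 12) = (q - 4)*(q + 4)*(q - 3)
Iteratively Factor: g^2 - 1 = (g + 1)*(g - 1)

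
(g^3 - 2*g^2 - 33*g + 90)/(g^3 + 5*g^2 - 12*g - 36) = (g - 5)/(g + 2)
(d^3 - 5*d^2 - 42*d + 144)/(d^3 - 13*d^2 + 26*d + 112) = (d^2 + 3*d - 18)/(d^2 - 5*d - 14)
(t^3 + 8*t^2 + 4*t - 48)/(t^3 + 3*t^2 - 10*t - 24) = (t^2 + 4*t - 12)/(t^2 - t - 6)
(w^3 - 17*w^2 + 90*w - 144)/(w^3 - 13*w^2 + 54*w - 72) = (w - 8)/(w - 4)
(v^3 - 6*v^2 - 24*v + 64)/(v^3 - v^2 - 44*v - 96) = (v - 2)/(v + 3)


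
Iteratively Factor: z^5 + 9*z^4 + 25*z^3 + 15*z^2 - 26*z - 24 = (z + 4)*(z^4 + 5*z^3 + 5*z^2 - 5*z - 6) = (z - 1)*(z + 4)*(z^3 + 6*z^2 + 11*z + 6) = (z - 1)*(z + 1)*(z + 4)*(z^2 + 5*z + 6) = (z - 1)*(z + 1)*(z + 3)*(z + 4)*(z + 2)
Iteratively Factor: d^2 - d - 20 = (d + 4)*(d - 5)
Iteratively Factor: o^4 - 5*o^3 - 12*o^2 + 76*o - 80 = (o - 2)*(o^3 - 3*o^2 - 18*o + 40) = (o - 5)*(o - 2)*(o^2 + 2*o - 8) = (o - 5)*(o - 2)^2*(o + 4)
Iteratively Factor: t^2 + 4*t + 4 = (t + 2)*(t + 2)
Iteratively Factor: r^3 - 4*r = (r - 2)*(r^2 + 2*r) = (r - 2)*(r + 2)*(r)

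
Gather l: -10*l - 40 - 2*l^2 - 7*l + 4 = -2*l^2 - 17*l - 36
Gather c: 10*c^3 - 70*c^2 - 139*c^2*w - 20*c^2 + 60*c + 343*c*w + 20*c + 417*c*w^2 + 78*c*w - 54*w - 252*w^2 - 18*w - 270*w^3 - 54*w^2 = 10*c^3 + c^2*(-139*w - 90) + c*(417*w^2 + 421*w + 80) - 270*w^3 - 306*w^2 - 72*w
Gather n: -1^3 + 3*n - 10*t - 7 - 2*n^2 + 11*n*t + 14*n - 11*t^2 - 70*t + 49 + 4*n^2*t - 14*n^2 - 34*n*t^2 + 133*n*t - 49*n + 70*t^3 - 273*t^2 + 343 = n^2*(4*t - 16) + n*(-34*t^2 + 144*t - 32) + 70*t^3 - 284*t^2 - 80*t + 384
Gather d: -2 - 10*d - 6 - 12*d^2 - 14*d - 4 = -12*d^2 - 24*d - 12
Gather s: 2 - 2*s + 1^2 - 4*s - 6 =-6*s - 3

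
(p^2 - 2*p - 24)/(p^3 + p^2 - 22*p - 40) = (p - 6)/(p^2 - 3*p - 10)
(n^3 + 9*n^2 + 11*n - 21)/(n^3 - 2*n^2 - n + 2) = (n^2 + 10*n + 21)/(n^2 - n - 2)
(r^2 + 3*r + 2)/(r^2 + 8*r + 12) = (r + 1)/(r + 6)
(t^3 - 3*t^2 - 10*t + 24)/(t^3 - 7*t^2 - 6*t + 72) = (t - 2)/(t - 6)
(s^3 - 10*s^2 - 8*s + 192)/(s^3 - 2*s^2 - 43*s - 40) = (s^2 - 2*s - 24)/(s^2 + 6*s + 5)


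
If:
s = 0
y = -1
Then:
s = 0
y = -1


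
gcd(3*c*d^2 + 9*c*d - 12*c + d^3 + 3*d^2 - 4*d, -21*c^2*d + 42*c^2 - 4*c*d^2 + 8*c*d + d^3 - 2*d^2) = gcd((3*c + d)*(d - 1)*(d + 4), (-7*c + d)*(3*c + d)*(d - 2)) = 3*c + d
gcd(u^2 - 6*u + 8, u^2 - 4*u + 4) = u - 2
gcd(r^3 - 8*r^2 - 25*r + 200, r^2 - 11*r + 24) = r - 8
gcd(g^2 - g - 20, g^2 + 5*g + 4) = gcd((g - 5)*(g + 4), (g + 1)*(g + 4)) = g + 4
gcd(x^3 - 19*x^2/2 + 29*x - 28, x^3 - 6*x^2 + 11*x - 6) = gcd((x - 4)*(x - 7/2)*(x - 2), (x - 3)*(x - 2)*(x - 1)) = x - 2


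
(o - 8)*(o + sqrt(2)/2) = o^2 - 8*o + sqrt(2)*o/2 - 4*sqrt(2)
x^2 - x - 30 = (x - 6)*(x + 5)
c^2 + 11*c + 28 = (c + 4)*(c + 7)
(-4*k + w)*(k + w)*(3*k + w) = -12*k^3 - 13*k^2*w + w^3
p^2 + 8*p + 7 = (p + 1)*(p + 7)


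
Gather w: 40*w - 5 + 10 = 40*w + 5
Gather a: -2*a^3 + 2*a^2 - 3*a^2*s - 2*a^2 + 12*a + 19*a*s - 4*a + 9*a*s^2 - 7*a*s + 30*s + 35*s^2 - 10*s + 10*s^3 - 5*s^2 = -2*a^3 - 3*a^2*s + a*(9*s^2 + 12*s + 8) + 10*s^3 + 30*s^2 + 20*s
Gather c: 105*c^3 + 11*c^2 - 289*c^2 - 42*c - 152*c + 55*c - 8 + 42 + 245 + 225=105*c^3 - 278*c^2 - 139*c + 504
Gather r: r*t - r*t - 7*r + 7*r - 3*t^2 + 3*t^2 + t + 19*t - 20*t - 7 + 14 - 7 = 0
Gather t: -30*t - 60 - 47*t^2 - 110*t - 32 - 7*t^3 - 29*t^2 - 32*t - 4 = -7*t^3 - 76*t^2 - 172*t - 96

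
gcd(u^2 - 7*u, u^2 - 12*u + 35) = u - 7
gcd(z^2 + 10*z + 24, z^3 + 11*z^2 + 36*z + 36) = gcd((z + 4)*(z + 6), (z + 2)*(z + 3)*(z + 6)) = z + 6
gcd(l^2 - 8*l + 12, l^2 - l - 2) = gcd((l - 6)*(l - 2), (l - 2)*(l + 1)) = l - 2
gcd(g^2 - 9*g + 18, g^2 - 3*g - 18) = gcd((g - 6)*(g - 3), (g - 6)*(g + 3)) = g - 6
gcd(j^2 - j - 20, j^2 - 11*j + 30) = j - 5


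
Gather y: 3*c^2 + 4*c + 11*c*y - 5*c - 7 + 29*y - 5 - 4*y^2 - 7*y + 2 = 3*c^2 - c - 4*y^2 + y*(11*c + 22) - 10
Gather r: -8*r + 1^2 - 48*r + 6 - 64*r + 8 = 15 - 120*r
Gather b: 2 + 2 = 4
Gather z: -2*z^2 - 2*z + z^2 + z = -z^2 - z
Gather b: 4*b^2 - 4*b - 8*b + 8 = 4*b^2 - 12*b + 8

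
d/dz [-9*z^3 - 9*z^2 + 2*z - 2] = -27*z^2 - 18*z + 2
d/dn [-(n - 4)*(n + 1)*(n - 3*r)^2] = (n - 3*r)*((4 - n)*(n - 3*r) - 2*(n - 4)*(n + 1) - (n + 1)*(n - 3*r))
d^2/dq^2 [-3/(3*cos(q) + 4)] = 9*(3*cos(q)^2 - 4*cos(q) - 6)/(3*cos(q) + 4)^3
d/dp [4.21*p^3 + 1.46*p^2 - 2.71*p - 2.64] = 12.63*p^2 + 2.92*p - 2.71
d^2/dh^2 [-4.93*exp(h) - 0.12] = -4.93*exp(h)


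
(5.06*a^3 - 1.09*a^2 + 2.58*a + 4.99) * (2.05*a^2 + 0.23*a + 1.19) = 10.373*a^5 - 1.0707*a^4 + 11.0597*a^3 + 9.5258*a^2 + 4.2179*a + 5.9381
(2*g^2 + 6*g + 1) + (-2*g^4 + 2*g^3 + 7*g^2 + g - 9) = -2*g^4 + 2*g^3 + 9*g^2 + 7*g - 8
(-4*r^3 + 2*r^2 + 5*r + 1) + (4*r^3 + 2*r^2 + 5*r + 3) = 4*r^2 + 10*r + 4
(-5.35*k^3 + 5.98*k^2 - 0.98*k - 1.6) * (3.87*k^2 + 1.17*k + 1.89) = -20.7045*k^5 + 16.8831*k^4 - 6.9075*k^3 + 3.9636*k^2 - 3.7242*k - 3.024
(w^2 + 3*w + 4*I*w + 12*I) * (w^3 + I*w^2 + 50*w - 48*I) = w^5 + 3*w^4 + 5*I*w^4 + 46*w^3 + 15*I*w^3 + 138*w^2 + 152*I*w^2 + 192*w + 456*I*w + 576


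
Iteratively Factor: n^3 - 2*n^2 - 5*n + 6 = (n - 3)*(n^2 + n - 2) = (n - 3)*(n + 2)*(n - 1)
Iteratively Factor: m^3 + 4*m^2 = (m + 4)*(m^2) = m*(m + 4)*(m)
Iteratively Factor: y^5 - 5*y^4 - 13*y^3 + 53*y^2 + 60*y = (y - 4)*(y^4 - y^3 - 17*y^2 - 15*y) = (y - 5)*(y - 4)*(y^3 + 4*y^2 + 3*y) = (y - 5)*(y - 4)*(y + 3)*(y^2 + y) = (y - 5)*(y - 4)*(y + 1)*(y + 3)*(y)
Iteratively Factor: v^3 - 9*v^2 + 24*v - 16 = (v - 4)*(v^2 - 5*v + 4) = (v - 4)^2*(v - 1)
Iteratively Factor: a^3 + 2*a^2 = (a)*(a^2 + 2*a) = a^2*(a + 2)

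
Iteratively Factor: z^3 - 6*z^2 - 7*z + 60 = (z + 3)*(z^2 - 9*z + 20) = (z - 4)*(z + 3)*(z - 5)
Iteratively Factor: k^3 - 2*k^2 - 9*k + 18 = (k + 3)*(k^2 - 5*k + 6) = (k - 2)*(k + 3)*(k - 3)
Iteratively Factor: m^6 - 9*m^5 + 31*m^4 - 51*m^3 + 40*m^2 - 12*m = (m - 2)*(m^5 - 7*m^4 + 17*m^3 - 17*m^2 + 6*m) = m*(m - 2)*(m^4 - 7*m^3 + 17*m^2 - 17*m + 6) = m*(m - 2)*(m - 1)*(m^3 - 6*m^2 + 11*m - 6) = m*(m - 3)*(m - 2)*(m - 1)*(m^2 - 3*m + 2) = m*(m - 3)*(m - 2)^2*(m - 1)*(m - 1)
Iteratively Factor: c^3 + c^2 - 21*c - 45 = (c + 3)*(c^2 - 2*c - 15) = (c + 3)^2*(c - 5)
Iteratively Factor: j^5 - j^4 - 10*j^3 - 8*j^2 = (j + 2)*(j^4 - 3*j^3 - 4*j^2) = j*(j + 2)*(j^3 - 3*j^2 - 4*j) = j*(j + 1)*(j + 2)*(j^2 - 4*j) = j*(j - 4)*(j + 1)*(j + 2)*(j)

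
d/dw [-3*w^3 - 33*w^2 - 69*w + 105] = -9*w^2 - 66*w - 69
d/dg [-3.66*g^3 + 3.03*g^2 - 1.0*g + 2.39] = -10.98*g^2 + 6.06*g - 1.0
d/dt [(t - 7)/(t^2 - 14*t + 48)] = (t^2 - 14*t - 2*(t - 7)^2 + 48)/(t^2 - 14*t + 48)^2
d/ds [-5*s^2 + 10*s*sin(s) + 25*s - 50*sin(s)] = 10*s*cos(s) - 10*s + 10*sin(s) - 50*cos(s) + 25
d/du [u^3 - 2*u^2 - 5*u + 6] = 3*u^2 - 4*u - 5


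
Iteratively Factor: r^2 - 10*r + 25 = (r - 5)*(r - 5)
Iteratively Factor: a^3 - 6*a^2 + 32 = (a - 4)*(a^2 - 2*a - 8) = (a - 4)^2*(a + 2)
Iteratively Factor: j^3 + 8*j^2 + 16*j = (j)*(j^2 + 8*j + 16) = j*(j + 4)*(j + 4)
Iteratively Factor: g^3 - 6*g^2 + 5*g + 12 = (g - 4)*(g^2 - 2*g - 3) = (g - 4)*(g + 1)*(g - 3)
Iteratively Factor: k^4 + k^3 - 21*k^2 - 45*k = (k + 3)*(k^3 - 2*k^2 - 15*k) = (k + 3)^2*(k^2 - 5*k) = k*(k + 3)^2*(k - 5)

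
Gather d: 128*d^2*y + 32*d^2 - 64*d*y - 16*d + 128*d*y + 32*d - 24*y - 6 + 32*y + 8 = d^2*(128*y + 32) + d*(64*y + 16) + 8*y + 2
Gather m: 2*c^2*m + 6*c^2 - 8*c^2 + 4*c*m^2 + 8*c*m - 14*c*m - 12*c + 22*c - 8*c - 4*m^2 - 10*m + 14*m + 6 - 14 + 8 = -2*c^2 + 2*c + m^2*(4*c - 4) + m*(2*c^2 - 6*c + 4)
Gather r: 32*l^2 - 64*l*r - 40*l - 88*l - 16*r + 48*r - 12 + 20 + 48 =32*l^2 - 128*l + r*(32 - 64*l) + 56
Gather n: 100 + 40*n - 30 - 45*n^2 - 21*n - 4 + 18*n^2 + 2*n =-27*n^2 + 21*n + 66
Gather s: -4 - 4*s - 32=-4*s - 36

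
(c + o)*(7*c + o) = 7*c^2 + 8*c*o + o^2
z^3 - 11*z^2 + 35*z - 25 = (z - 5)^2*(z - 1)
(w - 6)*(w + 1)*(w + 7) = w^3 + 2*w^2 - 41*w - 42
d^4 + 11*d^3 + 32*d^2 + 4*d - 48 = (d - 1)*(d + 2)*(d + 4)*(d + 6)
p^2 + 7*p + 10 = (p + 2)*(p + 5)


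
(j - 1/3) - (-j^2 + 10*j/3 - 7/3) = j^2 - 7*j/3 + 2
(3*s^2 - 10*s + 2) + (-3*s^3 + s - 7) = -3*s^3 + 3*s^2 - 9*s - 5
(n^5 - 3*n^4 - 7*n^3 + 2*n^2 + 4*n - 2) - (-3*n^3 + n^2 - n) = n^5 - 3*n^4 - 4*n^3 + n^2 + 5*n - 2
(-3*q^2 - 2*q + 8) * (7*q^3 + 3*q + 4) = -21*q^5 - 14*q^4 + 47*q^3 - 18*q^2 + 16*q + 32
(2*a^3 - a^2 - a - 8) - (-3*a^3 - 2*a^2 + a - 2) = 5*a^3 + a^2 - 2*a - 6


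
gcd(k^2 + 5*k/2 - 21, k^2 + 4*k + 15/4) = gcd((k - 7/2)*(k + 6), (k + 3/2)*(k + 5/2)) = 1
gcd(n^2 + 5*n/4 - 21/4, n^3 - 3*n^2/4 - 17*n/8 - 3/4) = 1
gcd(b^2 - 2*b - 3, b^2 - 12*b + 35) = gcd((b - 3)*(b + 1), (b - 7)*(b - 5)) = 1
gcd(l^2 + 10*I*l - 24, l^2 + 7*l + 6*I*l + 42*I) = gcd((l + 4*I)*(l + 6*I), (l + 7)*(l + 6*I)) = l + 6*I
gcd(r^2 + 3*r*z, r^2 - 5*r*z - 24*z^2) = r + 3*z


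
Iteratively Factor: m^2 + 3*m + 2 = (m + 2)*(m + 1)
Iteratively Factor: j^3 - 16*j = (j - 4)*(j^2 + 4*j) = j*(j - 4)*(j + 4)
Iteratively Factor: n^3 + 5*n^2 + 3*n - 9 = (n + 3)*(n^2 + 2*n - 3) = (n - 1)*(n + 3)*(n + 3)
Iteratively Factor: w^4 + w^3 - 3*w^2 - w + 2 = (w + 2)*(w^3 - w^2 - w + 1) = (w - 1)*(w + 2)*(w^2 - 1) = (w - 1)^2*(w + 2)*(w + 1)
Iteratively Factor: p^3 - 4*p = (p)*(p^2 - 4) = p*(p - 2)*(p + 2)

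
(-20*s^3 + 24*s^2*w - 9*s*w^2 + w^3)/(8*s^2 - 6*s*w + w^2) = (-10*s^2 + 7*s*w - w^2)/(4*s - w)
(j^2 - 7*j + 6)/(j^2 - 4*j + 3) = (j - 6)/(j - 3)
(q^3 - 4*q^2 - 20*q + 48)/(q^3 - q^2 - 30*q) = (q^2 + 2*q - 8)/(q*(q + 5))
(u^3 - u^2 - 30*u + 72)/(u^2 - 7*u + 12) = u + 6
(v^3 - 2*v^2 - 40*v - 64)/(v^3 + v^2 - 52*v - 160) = (v + 2)/(v + 5)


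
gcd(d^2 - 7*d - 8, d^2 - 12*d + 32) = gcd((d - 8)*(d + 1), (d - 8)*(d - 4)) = d - 8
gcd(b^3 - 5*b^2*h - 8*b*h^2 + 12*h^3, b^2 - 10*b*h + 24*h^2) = b - 6*h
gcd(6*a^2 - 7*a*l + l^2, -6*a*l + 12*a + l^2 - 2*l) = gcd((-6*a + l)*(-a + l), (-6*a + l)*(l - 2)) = 6*a - l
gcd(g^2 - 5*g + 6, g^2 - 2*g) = g - 2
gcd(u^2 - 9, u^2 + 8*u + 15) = u + 3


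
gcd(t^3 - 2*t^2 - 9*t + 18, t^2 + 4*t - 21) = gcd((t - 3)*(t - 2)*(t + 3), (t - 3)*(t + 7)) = t - 3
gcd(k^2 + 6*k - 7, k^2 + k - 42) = k + 7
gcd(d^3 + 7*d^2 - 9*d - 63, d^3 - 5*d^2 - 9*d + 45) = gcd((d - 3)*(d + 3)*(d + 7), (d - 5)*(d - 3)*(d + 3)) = d^2 - 9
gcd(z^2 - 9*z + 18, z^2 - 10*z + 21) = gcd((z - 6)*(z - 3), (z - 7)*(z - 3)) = z - 3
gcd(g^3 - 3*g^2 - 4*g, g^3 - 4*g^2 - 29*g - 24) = g + 1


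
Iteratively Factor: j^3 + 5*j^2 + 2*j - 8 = (j + 4)*(j^2 + j - 2) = (j + 2)*(j + 4)*(j - 1)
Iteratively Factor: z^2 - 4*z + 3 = (z - 3)*(z - 1)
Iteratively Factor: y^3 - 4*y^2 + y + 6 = (y + 1)*(y^2 - 5*y + 6) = (y - 2)*(y + 1)*(y - 3)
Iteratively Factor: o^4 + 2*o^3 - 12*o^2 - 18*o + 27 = (o + 3)*(o^3 - o^2 - 9*o + 9) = (o - 1)*(o + 3)*(o^2 - 9) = (o - 3)*(o - 1)*(o + 3)*(o + 3)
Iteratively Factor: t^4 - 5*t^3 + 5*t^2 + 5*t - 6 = (t - 3)*(t^3 - 2*t^2 - t + 2) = (t - 3)*(t - 2)*(t^2 - 1) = (t - 3)*(t - 2)*(t + 1)*(t - 1)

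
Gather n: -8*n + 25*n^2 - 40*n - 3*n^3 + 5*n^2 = -3*n^3 + 30*n^2 - 48*n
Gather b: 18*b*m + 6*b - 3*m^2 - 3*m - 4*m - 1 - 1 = b*(18*m + 6) - 3*m^2 - 7*m - 2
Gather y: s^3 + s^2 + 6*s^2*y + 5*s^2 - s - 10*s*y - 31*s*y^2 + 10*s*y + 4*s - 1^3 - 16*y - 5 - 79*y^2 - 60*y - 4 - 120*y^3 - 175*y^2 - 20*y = s^3 + 6*s^2 + 3*s - 120*y^3 + y^2*(-31*s - 254) + y*(6*s^2 - 96) - 10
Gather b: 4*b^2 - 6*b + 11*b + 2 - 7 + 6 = 4*b^2 + 5*b + 1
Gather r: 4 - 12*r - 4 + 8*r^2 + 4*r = 8*r^2 - 8*r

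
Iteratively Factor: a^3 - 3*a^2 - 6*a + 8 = (a - 1)*(a^2 - 2*a - 8) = (a - 1)*(a + 2)*(a - 4)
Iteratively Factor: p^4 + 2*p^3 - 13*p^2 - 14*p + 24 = (p - 1)*(p^3 + 3*p^2 - 10*p - 24) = (p - 1)*(p + 2)*(p^2 + p - 12) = (p - 3)*(p - 1)*(p + 2)*(p + 4)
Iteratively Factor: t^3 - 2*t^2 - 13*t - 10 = (t + 1)*(t^2 - 3*t - 10) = (t - 5)*(t + 1)*(t + 2)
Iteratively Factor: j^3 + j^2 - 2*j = (j)*(j^2 + j - 2) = j*(j - 1)*(j + 2)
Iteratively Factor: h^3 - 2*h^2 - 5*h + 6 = (h + 2)*(h^2 - 4*h + 3) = (h - 1)*(h + 2)*(h - 3)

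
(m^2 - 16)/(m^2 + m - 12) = (m - 4)/(m - 3)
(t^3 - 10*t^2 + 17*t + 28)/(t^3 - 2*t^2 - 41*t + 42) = (t^2 - 3*t - 4)/(t^2 + 5*t - 6)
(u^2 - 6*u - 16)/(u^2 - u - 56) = (u + 2)/(u + 7)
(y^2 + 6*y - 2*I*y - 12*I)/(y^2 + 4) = (y + 6)/(y + 2*I)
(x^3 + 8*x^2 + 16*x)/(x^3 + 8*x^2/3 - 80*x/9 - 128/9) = 9*x*(x + 4)/(9*x^2 - 12*x - 32)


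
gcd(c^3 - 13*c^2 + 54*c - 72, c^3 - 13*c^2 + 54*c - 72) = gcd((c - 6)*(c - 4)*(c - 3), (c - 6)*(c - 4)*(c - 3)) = c^3 - 13*c^2 + 54*c - 72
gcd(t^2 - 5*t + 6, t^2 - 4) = t - 2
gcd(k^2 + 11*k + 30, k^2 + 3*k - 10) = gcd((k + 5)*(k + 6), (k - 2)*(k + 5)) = k + 5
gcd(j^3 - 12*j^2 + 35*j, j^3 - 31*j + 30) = j - 5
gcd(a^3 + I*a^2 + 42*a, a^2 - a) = a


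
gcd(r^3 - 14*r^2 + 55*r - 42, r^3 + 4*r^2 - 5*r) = r - 1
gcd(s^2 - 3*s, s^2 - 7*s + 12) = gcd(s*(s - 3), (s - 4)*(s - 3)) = s - 3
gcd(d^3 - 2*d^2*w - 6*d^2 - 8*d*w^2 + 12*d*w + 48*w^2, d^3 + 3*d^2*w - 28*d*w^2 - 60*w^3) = d + 2*w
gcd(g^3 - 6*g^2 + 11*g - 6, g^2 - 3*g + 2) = g^2 - 3*g + 2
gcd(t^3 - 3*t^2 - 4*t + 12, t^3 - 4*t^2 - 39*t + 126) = t - 3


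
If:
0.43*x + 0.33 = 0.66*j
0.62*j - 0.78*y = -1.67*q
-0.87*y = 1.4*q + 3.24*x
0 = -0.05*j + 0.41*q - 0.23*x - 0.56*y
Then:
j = 0.81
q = -0.65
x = 0.48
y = -0.75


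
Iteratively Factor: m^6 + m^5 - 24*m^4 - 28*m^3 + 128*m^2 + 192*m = (m + 4)*(m^5 - 3*m^4 - 12*m^3 + 20*m^2 + 48*m) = (m - 4)*(m + 4)*(m^4 + m^3 - 8*m^2 - 12*m) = (m - 4)*(m + 2)*(m + 4)*(m^3 - m^2 - 6*m) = (m - 4)*(m + 2)^2*(m + 4)*(m^2 - 3*m) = m*(m - 4)*(m + 2)^2*(m + 4)*(m - 3)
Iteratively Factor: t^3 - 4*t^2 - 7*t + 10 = (t - 5)*(t^2 + t - 2) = (t - 5)*(t - 1)*(t + 2)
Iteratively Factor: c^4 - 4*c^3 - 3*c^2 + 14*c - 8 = (c - 1)*(c^3 - 3*c^2 - 6*c + 8) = (c - 1)*(c + 2)*(c^2 - 5*c + 4) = (c - 4)*(c - 1)*(c + 2)*(c - 1)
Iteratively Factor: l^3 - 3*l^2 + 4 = (l - 2)*(l^2 - l - 2) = (l - 2)^2*(l + 1)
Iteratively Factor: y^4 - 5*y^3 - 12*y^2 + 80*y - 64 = (y - 1)*(y^3 - 4*y^2 - 16*y + 64) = (y - 4)*(y - 1)*(y^2 - 16) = (y - 4)*(y - 1)*(y + 4)*(y - 4)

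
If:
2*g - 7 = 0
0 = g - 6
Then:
No Solution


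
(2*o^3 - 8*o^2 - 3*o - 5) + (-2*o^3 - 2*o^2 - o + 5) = -10*o^2 - 4*o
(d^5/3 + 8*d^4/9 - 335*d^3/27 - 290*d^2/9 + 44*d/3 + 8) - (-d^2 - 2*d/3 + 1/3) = d^5/3 + 8*d^4/9 - 335*d^3/27 - 281*d^2/9 + 46*d/3 + 23/3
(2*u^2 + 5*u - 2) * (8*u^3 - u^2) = 16*u^5 + 38*u^4 - 21*u^3 + 2*u^2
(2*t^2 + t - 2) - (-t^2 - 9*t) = 3*t^2 + 10*t - 2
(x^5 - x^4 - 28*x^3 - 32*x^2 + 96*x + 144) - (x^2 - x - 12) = x^5 - x^4 - 28*x^3 - 33*x^2 + 97*x + 156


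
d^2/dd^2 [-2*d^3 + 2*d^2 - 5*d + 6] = 4 - 12*d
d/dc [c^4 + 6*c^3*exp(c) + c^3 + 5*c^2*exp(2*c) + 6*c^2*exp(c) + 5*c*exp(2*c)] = 6*c^3*exp(c) + 4*c^3 + 10*c^2*exp(2*c) + 24*c^2*exp(c) + 3*c^2 + 20*c*exp(2*c) + 12*c*exp(c) + 5*exp(2*c)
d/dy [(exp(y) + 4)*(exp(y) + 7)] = (2*exp(y) + 11)*exp(y)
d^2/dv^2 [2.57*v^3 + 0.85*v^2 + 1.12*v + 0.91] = 15.42*v + 1.7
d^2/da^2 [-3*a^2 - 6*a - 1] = -6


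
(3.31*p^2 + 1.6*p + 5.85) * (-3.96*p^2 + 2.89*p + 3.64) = -13.1076*p^4 + 3.2299*p^3 - 6.49359999999999*p^2 + 22.7305*p + 21.294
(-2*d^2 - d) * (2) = -4*d^2 - 2*d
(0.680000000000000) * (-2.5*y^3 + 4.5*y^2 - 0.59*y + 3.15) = -1.7*y^3 + 3.06*y^2 - 0.4012*y + 2.142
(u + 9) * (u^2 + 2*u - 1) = u^3 + 11*u^2 + 17*u - 9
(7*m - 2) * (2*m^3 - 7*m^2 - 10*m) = 14*m^4 - 53*m^3 - 56*m^2 + 20*m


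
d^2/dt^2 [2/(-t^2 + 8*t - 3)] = 4*(t^2 - 8*t - 4*(t - 4)^2 + 3)/(t^2 - 8*t + 3)^3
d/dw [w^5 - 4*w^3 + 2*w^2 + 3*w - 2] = 5*w^4 - 12*w^2 + 4*w + 3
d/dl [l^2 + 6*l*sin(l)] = 6*l*cos(l) + 2*l + 6*sin(l)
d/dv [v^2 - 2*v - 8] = 2*v - 2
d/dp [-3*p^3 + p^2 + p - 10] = -9*p^2 + 2*p + 1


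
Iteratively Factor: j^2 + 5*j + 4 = (j + 4)*(j + 1)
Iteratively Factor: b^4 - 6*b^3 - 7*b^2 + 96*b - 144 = (b - 3)*(b^3 - 3*b^2 - 16*b + 48) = (b - 3)^2*(b^2 - 16) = (b - 3)^2*(b + 4)*(b - 4)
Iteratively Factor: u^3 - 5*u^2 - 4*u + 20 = (u - 2)*(u^2 - 3*u - 10) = (u - 5)*(u - 2)*(u + 2)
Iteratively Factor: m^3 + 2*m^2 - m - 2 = (m + 1)*(m^2 + m - 2) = (m + 1)*(m + 2)*(m - 1)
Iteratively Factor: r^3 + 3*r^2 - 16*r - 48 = (r + 4)*(r^2 - r - 12) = (r + 3)*(r + 4)*(r - 4)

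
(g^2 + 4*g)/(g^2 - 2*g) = (g + 4)/(g - 2)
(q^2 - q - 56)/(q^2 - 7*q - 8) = (q + 7)/(q + 1)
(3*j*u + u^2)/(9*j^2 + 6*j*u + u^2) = u/(3*j + u)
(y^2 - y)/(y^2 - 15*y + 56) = y*(y - 1)/(y^2 - 15*y + 56)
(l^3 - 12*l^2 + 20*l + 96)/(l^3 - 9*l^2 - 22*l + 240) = (l + 2)/(l + 5)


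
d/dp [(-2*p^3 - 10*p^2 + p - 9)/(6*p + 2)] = 2*(-3*p^3 - 9*p^2 - 5*p + 7)/(9*p^2 + 6*p + 1)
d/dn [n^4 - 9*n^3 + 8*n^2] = n*(4*n^2 - 27*n + 16)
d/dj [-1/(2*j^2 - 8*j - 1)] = 4*(j - 2)/(-2*j^2 + 8*j + 1)^2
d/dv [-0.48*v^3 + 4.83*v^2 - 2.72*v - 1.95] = -1.44*v^2 + 9.66*v - 2.72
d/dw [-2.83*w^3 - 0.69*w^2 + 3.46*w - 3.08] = -8.49*w^2 - 1.38*w + 3.46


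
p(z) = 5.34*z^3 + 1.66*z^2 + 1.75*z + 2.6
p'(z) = 16.02*z^2 + 3.32*z + 1.75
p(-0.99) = -2.69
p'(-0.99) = 14.16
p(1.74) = 38.80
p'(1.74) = 56.03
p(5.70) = 1055.44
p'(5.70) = 541.16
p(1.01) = 11.56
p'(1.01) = 21.45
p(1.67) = 35.02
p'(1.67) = 51.97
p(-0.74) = 0.05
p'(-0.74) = 8.07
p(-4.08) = -339.59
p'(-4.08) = 254.88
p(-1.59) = -17.45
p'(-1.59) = 36.97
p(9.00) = 4045.67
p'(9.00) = 1329.25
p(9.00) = 4045.67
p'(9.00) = 1329.25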